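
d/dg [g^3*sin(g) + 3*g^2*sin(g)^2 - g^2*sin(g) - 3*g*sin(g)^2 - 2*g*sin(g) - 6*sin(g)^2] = g^3*cos(g) + 3*g^2*sin(g) + 3*g^2*sin(2*g) - g^2*cos(g) - 2*sqrt(2)*g*sin(g + pi/4) - 3*sqrt(2)*g*sin(2*g + pi/4) + 3*g - 2*sin(g) - 6*sin(2*g) + 3*cos(2*g)/2 - 3/2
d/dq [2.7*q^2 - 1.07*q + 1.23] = 5.4*q - 1.07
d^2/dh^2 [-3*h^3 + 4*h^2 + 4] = 8 - 18*h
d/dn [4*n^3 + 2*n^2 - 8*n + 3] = 12*n^2 + 4*n - 8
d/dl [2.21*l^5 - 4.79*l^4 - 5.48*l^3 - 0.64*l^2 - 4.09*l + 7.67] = 11.05*l^4 - 19.16*l^3 - 16.44*l^2 - 1.28*l - 4.09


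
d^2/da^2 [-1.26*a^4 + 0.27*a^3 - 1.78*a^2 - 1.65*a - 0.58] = -15.12*a^2 + 1.62*a - 3.56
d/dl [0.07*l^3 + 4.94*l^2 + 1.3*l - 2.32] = 0.21*l^2 + 9.88*l + 1.3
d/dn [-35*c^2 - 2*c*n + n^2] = -2*c + 2*n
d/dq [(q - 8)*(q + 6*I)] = 2*q - 8 + 6*I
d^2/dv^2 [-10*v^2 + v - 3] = -20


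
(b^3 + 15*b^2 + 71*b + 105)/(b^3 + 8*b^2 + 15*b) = (b + 7)/b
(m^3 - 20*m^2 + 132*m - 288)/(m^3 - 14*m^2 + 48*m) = (m - 6)/m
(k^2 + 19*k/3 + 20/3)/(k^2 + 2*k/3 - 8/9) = 3*(k + 5)/(3*k - 2)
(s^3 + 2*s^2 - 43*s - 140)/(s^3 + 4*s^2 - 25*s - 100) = (s - 7)/(s - 5)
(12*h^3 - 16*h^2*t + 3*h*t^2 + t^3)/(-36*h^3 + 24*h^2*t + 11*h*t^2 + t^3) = (-2*h + t)/(6*h + t)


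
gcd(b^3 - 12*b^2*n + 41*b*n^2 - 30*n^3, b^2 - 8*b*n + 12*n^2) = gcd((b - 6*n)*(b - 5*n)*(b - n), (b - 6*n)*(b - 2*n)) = b - 6*n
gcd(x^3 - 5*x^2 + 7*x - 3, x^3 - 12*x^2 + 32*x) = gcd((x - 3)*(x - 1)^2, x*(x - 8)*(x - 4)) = 1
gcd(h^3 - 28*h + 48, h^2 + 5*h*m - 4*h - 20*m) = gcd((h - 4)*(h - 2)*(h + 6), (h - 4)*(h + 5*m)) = h - 4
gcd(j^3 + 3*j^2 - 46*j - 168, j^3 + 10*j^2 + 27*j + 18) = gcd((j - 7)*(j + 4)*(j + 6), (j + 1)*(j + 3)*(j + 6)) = j + 6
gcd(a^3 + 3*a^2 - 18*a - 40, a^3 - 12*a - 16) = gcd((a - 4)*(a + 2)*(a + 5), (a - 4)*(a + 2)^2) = a^2 - 2*a - 8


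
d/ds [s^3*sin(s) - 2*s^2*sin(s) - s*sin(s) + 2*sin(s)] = s^3*cos(s) + 3*s^2*sin(s) - 2*s^2*cos(s) - 4*s*sin(s) - s*cos(s) - sin(s) + 2*cos(s)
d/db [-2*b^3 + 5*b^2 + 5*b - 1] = -6*b^2 + 10*b + 5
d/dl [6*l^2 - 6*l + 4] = 12*l - 6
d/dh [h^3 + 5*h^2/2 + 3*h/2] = 3*h^2 + 5*h + 3/2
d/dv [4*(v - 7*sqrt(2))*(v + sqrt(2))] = 8*v - 24*sqrt(2)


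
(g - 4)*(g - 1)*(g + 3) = g^3 - 2*g^2 - 11*g + 12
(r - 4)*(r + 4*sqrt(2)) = r^2 - 4*r + 4*sqrt(2)*r - 16*sqrt(2)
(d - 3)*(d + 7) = d^2 + 4*d - 21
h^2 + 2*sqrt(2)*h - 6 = (h - sqrt(2))*(h + 3*sqrt(2))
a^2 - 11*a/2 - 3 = (a - 6)*(a + 1/2)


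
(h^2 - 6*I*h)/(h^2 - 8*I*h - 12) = h/(h - 2*I)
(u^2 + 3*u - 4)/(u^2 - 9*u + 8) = (u + 4)/(u - 8)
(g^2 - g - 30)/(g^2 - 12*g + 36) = (g + 5)/(g - 6)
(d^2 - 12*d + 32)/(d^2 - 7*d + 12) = (d - 8)/(d - 3)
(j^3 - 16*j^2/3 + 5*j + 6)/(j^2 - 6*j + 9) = j + 2/3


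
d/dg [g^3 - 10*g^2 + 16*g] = 3*g^2 - 20*g + 16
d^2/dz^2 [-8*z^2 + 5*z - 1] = -16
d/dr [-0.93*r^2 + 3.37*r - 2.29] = 3.37 - 1.86*r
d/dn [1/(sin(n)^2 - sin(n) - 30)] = (1 - 2*sin(n))*cos(n)/(sin(n) + cos(n)^2 + 29)^2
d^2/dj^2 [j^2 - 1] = 2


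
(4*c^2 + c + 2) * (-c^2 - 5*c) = -4*c^4 - 21*c^3 - 7*c^2 - 10*c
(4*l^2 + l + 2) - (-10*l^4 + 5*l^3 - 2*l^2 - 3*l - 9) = 10*l^4 - 5*l^3 + 6*l^2 + 4*l + 11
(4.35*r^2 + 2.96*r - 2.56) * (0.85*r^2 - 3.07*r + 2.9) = 3.6975*r^4 - 10.8385*r^3 + 1.3518*r^2 + 16.4432*r - 7.424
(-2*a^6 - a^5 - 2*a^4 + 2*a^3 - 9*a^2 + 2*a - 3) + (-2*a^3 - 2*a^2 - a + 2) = -2*a^6 - a^5 - 2*a^4 - 11*a^2 + a - 1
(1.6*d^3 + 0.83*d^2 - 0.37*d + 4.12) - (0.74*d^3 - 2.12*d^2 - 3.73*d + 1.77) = 0.86*d^3 + 2.95*d^2 + 3.36*d + 2.35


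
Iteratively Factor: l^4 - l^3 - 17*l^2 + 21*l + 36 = (l - 3)*(l^3 + 2*l^2 - 11*l - 12) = (l - 3)^2*(l^2 + 5*l + 4) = (l - 3)^2*(l + 4)*(l + 1)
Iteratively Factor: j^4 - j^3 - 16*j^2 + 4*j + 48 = (j - 4)*(j^3 + 3*j^2 - 4*j - 12) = (j - 4)*(j + 2)*(j^2 + j - 6) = (j - 4)*(j + 2)*(j + 3)*(j - 2)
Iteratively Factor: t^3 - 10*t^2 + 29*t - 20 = (t - 1)*(t^2 - 9*t + 20) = (t - 5)*(t - 1)*(t - 4)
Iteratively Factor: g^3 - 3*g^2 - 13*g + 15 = (g - 5)*(g^2 + 2*g - 3) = (g - 5)*(g - 1)*(g + 3)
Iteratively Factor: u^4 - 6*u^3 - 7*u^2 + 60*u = (u)*(u^3 - 6*u^2 - 7*u + 60) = u*(u + 3)*(u^2 - 9*u + 20) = u*(u - 4)*(u + 3)*(u - 5)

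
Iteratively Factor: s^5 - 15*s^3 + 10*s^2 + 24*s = (s + 4)*(s^4 - 4*s^3 + s^2 + 6*s) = s*(s + 4)*(s^3 - 4*s^2 + s + 6) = s*(s - 3)*(s + 4)*(s^2 - s - 2) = s*(s - 3)*(s + 1)*(s + 4)*(s - 2)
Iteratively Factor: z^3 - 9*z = (z + 3)*(z^2 - 3*z) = z*(z + 3)*(z - 3)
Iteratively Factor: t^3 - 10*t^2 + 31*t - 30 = (t - 5)*(t^2 - 5*t + 6) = (t - 5)*(t - 3)*(t - 2)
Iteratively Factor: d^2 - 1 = (d - 1)*(d + 1)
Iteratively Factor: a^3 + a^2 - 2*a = (a)*(a^2 + a - 2) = a*(a - 1)*(a + 2)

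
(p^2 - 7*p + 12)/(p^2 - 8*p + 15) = (p - 4)/(p - 5)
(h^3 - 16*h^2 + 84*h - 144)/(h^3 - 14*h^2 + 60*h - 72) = (h - 4)/(h - 2)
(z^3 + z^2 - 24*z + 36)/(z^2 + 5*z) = (z^3 + z^2 - 24*z + 36)/(z*(z + 5))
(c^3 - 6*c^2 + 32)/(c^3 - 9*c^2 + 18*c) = (c^3 - 6*c^2 + 32)/(c*(c^2 - 9*c + 18))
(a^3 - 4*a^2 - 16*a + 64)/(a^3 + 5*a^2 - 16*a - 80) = (a - 4)/(a + 5)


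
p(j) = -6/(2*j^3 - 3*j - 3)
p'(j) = -6*(3 - 6*j^2)/(2*j^3 - 3*j - 3)^2 = 18*(2*j^2 - 1)/(-2*j^3 + 3*j + 3)^2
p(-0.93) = 3.30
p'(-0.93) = 3.97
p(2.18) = -0.54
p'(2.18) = 1.22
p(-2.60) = 0.20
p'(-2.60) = 0.24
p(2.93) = -0.16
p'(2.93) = 0.20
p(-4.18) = 0.04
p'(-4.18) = 0.03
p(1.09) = 1.63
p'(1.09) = 1.83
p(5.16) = -0.02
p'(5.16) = 0.01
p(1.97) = -0.94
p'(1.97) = 2.99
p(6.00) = -0.01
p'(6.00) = 0.01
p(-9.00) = 0.00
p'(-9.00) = 0.00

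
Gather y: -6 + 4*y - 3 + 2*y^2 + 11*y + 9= 2*y^2 + 15*y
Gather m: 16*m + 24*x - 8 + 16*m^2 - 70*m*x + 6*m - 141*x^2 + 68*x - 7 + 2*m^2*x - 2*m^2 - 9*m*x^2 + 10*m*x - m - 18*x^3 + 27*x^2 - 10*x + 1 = m^2*(2*x + 14) + m*(-9*x^2 - 60*x + 21) - 18*x^3 - 114*x^2 + 82*x - 14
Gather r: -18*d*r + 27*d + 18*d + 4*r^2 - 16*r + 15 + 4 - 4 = 45*d + 4*r^2 + r*(-18*d - 16) + 15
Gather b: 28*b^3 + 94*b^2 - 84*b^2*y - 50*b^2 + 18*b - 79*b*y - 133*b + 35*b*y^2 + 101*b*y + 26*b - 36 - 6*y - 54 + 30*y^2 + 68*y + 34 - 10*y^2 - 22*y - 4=28*b^3 + b^2*(44 - 84*y) + b*(35*y^2 + 22*y - 89) + 20*y^2 + 40*y - 60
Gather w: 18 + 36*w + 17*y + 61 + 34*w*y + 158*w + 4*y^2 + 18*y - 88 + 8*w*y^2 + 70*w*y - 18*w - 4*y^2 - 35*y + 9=w*(8*y^2 + 104*y + 176)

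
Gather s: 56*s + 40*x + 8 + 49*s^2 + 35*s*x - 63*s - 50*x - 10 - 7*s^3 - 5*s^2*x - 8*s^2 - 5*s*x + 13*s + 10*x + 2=-7*s^3 + s^2*(41 - 5*x) + s*(30*x + 6)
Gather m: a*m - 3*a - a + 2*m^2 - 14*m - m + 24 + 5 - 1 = -4*a + 2*m^2 + m*(a - 15) + 28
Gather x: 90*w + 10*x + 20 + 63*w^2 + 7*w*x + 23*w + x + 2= 63*w^2 + 113*w + x*(7*w + 11) + 22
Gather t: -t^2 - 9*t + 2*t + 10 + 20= -t^2 - 7*t + 30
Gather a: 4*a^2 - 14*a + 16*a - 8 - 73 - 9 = 4*a^2 + 2*a - 90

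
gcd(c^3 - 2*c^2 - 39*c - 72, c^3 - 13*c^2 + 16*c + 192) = c^2 - 5*c - 24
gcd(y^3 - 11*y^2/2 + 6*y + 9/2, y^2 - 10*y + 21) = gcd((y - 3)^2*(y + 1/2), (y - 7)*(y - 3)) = y - 3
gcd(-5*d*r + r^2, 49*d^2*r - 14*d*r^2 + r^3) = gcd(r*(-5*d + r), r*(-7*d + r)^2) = r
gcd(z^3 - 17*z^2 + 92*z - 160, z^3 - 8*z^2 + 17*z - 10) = z - 5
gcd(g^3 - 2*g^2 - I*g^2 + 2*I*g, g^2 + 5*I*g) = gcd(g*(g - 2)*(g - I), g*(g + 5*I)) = g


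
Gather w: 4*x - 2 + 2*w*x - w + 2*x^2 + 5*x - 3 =w*(2*x - 1) + 2*x^2 + 9*x - 5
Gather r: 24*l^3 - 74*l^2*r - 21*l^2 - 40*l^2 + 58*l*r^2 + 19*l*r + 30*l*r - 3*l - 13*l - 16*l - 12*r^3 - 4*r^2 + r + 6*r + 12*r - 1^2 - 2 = 24*l^3 - 61*l^2 - 32*l - 12*r^3 + r^2*(58*l - 4) + r*(-74*l^2 + 49*l + 19) - 3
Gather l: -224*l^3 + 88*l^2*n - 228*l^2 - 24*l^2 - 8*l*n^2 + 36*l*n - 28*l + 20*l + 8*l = -224*l^3 + l^2*(88*n - 252) + l*(-8*n^2 + 36*n)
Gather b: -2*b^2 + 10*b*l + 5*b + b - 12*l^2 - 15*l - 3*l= -2*b^2 + b*(10*l + 6) - 12*l^2 - 18*l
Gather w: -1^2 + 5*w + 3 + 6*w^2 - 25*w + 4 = 6*w^2 - 20*w + 6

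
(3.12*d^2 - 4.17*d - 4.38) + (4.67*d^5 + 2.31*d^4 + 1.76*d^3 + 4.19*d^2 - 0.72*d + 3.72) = 4.67*d^5 + 2.31*d^4 + 1.76*d^3 + 7.31*d^2 - 4.89*d - 0.66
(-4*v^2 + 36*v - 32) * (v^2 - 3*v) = -4*v^4 + 48*v^3 - 140*v^2 + 96*v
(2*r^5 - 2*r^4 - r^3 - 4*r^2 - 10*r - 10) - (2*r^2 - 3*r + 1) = 2*r^5 - 2*r^4 - r^3 - 6*r^2 - 7*r - 11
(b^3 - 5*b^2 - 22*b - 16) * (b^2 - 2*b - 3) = b^5 - 7*b^4 - 15*b^3 + 43*b^2 + 98*b + 48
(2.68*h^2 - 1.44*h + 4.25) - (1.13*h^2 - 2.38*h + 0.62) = 1.55*h^2 + 0.94*h + 3.63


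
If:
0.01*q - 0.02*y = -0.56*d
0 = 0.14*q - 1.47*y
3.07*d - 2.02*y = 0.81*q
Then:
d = 0.00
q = 0.00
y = 0.00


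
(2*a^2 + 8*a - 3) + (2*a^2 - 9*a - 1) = 4*a^2 - a - 4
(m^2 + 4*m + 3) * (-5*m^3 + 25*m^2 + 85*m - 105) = -5*m^5 + 5*m^4 + 170*m^3 + 310*m^2 - 165*m - 315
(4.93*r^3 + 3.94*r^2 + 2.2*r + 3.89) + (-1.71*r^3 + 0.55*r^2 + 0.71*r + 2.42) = 3.22*r^3 + 4.49*r^2 + 2.91*r + 6.31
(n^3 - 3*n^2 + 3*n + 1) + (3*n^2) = n^3 + 3*n + 1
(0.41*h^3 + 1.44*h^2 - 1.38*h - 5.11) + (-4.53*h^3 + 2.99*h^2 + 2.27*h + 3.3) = -4.12*h^3 + 4.43*h^2 + 0.89*h - 1.81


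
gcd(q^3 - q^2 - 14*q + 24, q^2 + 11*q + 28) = q + 4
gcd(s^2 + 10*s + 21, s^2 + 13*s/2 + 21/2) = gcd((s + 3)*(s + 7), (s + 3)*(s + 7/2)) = s + 3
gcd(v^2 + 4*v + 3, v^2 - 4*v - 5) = v + 1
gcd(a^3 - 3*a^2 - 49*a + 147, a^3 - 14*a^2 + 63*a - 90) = a - 3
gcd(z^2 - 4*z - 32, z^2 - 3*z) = 1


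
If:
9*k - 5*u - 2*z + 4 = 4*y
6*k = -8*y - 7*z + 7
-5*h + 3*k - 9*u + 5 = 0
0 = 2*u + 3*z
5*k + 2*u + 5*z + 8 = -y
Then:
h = 1151/110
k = -141/44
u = -835/132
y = -163/396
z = 835/198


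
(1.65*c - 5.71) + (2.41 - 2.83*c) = -1.18*c - 3.3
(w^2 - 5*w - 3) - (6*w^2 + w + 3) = -5*w^2 - 6*w - 6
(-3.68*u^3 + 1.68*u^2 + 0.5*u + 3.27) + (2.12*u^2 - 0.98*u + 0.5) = -3.68*u^3 + 3.8*u^2 - 0.48*u + 3.77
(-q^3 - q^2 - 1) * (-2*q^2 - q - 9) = 2*q^5 + 3*q^4 + 10*q^3 + 11*q^2 + q + 9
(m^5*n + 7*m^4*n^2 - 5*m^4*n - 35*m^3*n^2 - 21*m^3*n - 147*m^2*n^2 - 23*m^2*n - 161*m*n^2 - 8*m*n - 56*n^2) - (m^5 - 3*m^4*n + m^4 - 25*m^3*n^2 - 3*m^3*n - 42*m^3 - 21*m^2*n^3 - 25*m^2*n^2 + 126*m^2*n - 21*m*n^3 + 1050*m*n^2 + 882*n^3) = m^5*n - m^5 + 7*m^4*n^2 - 2*m^4*n - m^4 - 10*m^3*n^2 - 18*m^3*n + 42*m^3 + 21*m^2*n^3 - 122*m^2*n^2 - 149*m^2*n + 21*m*n^3 - 1211*m*n^2 - 8*m*n - 882*n^3 - 56*n^2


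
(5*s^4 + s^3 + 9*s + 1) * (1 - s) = -5*s^5 + 4*s^4 + s^3 - 9*s^2 + 8*s + 1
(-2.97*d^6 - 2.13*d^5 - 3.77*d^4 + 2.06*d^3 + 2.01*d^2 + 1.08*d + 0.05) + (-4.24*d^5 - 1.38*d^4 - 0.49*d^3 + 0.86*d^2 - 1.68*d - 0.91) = -2.97*d^6 - 6.37*d^5 - 5.15*d^4 + 1.57*d^3 + 2.87*d^2 - 0.6*d - 0.86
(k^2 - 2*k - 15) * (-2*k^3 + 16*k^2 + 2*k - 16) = -2*k^5 + 20*k^4 - 260*k^2 + 2*k + 240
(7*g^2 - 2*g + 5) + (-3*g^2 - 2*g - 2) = 4*g^2 - 4*g + 3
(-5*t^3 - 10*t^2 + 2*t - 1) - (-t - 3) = -5*t^3 - 10*t^2 + 3*t + 2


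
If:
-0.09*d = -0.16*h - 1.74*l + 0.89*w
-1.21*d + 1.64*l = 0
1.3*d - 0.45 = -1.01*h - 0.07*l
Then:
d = 0.908480032735443*w - 0.0727673404794214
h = 0.542926445086171 - 1.21578585399943*w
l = 0.670280999762126*w - 0.0536880987683536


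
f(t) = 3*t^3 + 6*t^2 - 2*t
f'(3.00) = 115.00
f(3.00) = 129.00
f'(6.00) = 394.00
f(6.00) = 852.00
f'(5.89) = 380.91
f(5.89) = 809.38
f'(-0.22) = -4.20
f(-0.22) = 0.70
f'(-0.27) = -4.58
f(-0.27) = 0.92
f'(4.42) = 226.87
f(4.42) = 367.43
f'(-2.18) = 14.61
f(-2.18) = 1.79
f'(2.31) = 73.74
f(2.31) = 64.38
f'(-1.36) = -1.67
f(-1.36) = 6.27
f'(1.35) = 30.60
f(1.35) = 15.62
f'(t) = 9*t^2 + 12*t - 2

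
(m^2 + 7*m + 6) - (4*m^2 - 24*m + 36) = -3*m^2 + 31*m - 30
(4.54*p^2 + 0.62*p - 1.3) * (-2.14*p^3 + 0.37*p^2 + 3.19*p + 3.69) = -9.7156*p^5 + 0.353*p^4 + 17.494*p^3 + 18.2494*p^2 - 1.8592*p - 4.797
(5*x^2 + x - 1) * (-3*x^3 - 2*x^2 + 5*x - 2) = -15*x^5 - 13*x^4 + 26*x^3 - 3*x^2 - 7*x + 2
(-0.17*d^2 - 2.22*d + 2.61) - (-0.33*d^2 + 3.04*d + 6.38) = 0.16*d^2 - 5.26*d - 3.77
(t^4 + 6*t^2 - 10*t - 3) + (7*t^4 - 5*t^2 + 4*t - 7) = 8*t^4 + t^2 - 6*t - 10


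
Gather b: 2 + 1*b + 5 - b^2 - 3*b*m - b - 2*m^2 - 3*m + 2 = -b^2 - 3*b*m - 2*m^2 - 3*m + 9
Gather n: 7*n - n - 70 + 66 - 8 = 6*n - 12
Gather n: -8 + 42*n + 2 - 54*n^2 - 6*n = -54*n^2 + 36*n - 6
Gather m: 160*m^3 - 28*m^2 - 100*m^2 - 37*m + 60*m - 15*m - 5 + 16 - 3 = 160*m^3 - 128*m^2 + 8*m + 8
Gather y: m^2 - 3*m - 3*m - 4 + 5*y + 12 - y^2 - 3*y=m^2 - 6*m - y^2 + 2*y + 8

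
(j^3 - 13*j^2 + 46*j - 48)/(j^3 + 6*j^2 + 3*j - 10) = (j^3 - 13*j^2 + 46*j - 48)/(j^3 + 6*j^2 + 3*j - 10)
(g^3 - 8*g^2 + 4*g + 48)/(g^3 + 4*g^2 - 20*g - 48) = (g - 6)/(g + 6)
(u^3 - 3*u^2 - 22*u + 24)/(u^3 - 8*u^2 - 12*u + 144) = (u - 1)/(u - 6)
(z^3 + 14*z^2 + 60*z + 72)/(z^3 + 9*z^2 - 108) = (z + 2)/(z - 3)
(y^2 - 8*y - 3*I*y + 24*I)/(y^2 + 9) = (y - 8)/(y + 3*I)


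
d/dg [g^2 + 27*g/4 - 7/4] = 2*g + 27/4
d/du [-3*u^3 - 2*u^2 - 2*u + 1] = -9*u^2 - 4*u - 2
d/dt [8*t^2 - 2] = 16*t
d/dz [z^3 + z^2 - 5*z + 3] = 3*z^2 + 2*z - 5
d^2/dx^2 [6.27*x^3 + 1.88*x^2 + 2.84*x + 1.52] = 37.62*x + 3.76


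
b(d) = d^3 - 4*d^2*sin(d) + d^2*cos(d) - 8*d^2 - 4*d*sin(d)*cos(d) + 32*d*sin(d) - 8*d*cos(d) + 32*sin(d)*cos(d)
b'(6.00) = 70.87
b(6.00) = -99.08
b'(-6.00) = -92.76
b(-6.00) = -502.21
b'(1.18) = 2.94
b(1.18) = 26.81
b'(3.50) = -71.98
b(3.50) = -56.56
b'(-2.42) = 127.70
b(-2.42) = 7.35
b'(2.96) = -53.97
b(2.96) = -22.29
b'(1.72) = -19.09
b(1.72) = 22.06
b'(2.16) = -30.92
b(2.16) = 10.92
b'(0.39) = 30.86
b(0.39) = 11.31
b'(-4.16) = 225.65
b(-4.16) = -430.95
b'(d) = -d^2*sin(d) - 4*d^2*cos(d) + 3*d^2 + 4*d*sin(d)^2 - 4*d*cos(d)^2 + 34*d*cos(d) - 16*d - 32*sin(d)^2 - 4*sin(d)*cos(d) + 32*sin(d) + 32*cos(d)^2 - 8*cos(d)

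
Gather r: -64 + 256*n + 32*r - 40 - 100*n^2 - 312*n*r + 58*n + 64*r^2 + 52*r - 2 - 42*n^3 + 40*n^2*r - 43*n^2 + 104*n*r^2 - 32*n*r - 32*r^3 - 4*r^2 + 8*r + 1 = -42*n^3 - 143*n^2 + 314*n - 32*r^3 + r^2*(104*n + 60) + r*(40*n^2 - 344*n + 92) - 105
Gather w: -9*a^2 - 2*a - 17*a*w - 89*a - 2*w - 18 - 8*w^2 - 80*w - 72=-9*a^2 - 91*a - 8*w^2 + w*(-17*a - 82) - 90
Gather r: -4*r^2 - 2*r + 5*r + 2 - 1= -4*r^2 + 3*r + 1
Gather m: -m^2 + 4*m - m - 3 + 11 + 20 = -m^2 + 3*m + 28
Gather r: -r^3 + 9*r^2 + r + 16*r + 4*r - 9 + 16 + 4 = -r^3 + 9*r^2 + 21*r + 11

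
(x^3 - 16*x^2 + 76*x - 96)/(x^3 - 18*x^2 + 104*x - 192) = (x - 2)/(x - 4)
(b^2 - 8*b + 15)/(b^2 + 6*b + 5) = (b^2 - 8*b + 15)/(b^2 + 6*b + 5)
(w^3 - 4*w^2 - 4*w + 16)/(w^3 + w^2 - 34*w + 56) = (w + 2)/(w + 7)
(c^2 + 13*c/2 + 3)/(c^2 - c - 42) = (c + 1/2)/(c - 7)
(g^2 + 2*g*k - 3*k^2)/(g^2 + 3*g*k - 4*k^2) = (g + 3*k)/(g + 4*k)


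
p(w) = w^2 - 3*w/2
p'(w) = 2*w - 3/2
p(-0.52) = 1.05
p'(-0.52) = -2.54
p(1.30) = -0.26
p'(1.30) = 1.10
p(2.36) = 2.03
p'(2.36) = 3.22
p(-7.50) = 67.50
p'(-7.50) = -16.50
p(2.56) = 2.71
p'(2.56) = 3.62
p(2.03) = 1.08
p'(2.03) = 2.56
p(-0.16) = 0.27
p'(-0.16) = -1.82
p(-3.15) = 14.65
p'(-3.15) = -7.80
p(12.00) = 126.00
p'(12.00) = 22.50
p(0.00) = 0.00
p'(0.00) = -1.50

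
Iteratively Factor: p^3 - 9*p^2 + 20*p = (p - 5)*(p^2 - 4*p) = (p - 5)*(p - 4)*(p)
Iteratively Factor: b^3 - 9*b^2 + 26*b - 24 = (b - 2)*(b^2 - 7*b + 12) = (b - 4)*(b - 2)*(b - 3)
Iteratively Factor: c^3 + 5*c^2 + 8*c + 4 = (c + 2)*(c^2 + 3*c + 2) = (c + 2)^2*(c + 1)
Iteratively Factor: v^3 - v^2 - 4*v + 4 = (v + 2)*(v^2 - 3*v + 2) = (v - 1)*(v + 2)*(v - 2)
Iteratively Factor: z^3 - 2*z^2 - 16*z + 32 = (z - 4)*(z^2 + 2*z - 8) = (z - 4)*(z - 2)*(z + 4)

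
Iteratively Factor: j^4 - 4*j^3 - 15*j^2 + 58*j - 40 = (j - 1)*(j^3 - 3*j^2 - 18*j + 40) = (j - 5)*(j - 1)*(j^2 + 2*j - 8) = (j - 5)*(j - 2)*(j - 1)*(j + 4)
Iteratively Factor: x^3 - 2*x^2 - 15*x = (x)*(x^2 - 2*x - 15) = x*(x + 3)*(x - 5)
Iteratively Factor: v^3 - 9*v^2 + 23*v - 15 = (v - 5)*(v^2 - 4*v + 3) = (v - 5)*(v - 3)*(v - 1)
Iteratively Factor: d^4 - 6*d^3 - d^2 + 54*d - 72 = (d + 3)*(d^3 - 9*d^2 + 26*d - 24) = (d - 3)*(d + 3)*(d^2 - 6*d + 8) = (d - 3)*(d - 2)*(d + 3)*(d - 4)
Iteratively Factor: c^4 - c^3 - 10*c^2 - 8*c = (c - 4)*(c^3 + 3*c^2 + 2*c) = (c - 4)*(c + 1)*(c^2 + 2*c) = c*(c - 4)*(c + 1)*(c + 2)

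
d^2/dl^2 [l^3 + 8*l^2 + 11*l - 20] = 6*l + 16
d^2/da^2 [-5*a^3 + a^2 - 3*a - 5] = 2 - 30*a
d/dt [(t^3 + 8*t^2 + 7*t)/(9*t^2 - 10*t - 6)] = (9*t^4 - 20*t^3 - 161*t^2 - 96*t - 42)/(81*t^4 - 180*t^3 - 8*t^2 + 120*t + 36)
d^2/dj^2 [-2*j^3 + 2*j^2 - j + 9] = 4 - 12*j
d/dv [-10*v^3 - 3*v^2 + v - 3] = -30*v^2 - 6*v + 1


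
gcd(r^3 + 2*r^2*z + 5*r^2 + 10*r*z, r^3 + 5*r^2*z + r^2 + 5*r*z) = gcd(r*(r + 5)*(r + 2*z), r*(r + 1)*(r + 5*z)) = r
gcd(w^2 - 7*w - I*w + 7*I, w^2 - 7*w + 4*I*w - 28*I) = w - 7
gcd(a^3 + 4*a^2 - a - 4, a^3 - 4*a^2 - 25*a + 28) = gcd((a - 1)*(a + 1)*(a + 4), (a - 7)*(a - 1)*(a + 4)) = a^2 + 3*a - 4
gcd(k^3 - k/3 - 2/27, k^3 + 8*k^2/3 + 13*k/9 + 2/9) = k^2 + 2*k/3 + 1/9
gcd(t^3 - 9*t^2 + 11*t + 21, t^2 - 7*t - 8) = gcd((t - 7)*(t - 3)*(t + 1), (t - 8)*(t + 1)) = t + 1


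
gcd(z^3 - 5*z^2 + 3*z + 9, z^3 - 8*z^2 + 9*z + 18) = z^2 - 2*z - 3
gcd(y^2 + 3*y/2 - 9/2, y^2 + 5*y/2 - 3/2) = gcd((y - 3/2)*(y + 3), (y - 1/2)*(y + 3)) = y + 3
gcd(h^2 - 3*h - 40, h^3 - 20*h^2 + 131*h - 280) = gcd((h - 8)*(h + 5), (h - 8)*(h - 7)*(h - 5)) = h - 8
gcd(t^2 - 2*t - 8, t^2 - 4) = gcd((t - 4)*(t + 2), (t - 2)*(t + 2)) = t + 2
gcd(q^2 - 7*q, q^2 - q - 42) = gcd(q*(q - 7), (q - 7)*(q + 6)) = q - 7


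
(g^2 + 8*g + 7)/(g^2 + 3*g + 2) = (g + 7)/(g + 2)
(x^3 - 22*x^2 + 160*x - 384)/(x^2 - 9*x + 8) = (x^2 - 14*x + 48)/(x - 1)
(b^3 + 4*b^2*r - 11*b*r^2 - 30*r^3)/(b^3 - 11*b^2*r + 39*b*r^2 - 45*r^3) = (b^2 + 7*b*r + 10*r^2)/(b^2 - 8*b*r + 15*r^2)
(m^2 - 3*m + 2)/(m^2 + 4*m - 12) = (m - 1)/(m + 6)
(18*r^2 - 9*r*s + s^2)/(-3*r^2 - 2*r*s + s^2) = (-6*r + s)/(r + s)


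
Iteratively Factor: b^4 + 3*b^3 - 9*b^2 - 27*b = (b - 3)*(b^3 + 6*b^2 + 9*b) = (b - 3)*(b + 3)*(b^2 + 3*b) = b*(b - 3)*(b + 3)*(b + 3)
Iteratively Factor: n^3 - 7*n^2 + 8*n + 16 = (n + 1)*(n^2 - 8*n + 16) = (n - 4)*(n + 1)*(n - 4)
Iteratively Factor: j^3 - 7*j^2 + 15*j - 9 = (j - 1)*(j^2 - 6*j + 9) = (j - 3)*(j - 1)*(j - 3)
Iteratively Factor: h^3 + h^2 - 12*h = (h - 3)*(h^2 + 4*h) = h*(h - 3)*(h + 4)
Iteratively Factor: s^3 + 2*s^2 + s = (s + 1)*(s^2 + s) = (s + 1)^2*(s)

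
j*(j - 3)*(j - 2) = j^3 - 5*j^2 + 6*j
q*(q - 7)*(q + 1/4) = q^3 - 27*q^2/4 - 7*q/4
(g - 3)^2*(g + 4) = g^3 - 2*g^2 - 15*g + 36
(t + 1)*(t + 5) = t^2 + 6*t + 5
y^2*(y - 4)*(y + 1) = y^4 - 3*y^3 - 4*y^2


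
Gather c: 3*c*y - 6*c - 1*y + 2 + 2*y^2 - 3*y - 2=c*(3*y - 6) + 2*y^2 - 4*y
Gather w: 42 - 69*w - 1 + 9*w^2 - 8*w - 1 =9*w^2 - 77*w + 40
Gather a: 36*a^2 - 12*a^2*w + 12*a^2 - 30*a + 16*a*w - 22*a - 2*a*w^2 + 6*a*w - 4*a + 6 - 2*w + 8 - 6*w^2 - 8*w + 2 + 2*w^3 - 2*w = a^2*(48 - 12*w) + a*(-2*w^2 + 22*w - 56) + 2*w^3 - 6*w^2 - 12*w + 16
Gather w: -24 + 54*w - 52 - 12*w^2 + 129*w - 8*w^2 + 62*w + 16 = -20*w^2 + 245*w - 60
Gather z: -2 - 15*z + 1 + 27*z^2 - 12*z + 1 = 27*z^2 - 27*z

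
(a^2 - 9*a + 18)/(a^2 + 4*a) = (a^2 - 9*a + 18)/(a*(a + 4))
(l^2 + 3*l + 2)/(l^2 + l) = (l + 2)/l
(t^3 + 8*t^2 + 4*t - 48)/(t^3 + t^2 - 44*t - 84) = (t^2 + 2*t - 8)/(t^2 - 5*t - 14)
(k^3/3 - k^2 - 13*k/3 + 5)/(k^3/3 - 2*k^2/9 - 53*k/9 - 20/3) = 3*(k - 1)/(3*k + 4)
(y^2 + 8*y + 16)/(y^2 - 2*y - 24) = (y + 4)/(y - 6)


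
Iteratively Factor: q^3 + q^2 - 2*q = (q + 2)*(q^2 - q) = q*(q + 2)*(q - 1)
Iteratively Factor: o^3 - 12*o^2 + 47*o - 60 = (o - 4)*(o^2 - 8*o + 15) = (o - 5)*(o - 4)*(o - 3)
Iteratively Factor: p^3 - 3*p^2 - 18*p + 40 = (p + 4)*(p^2 - 7*p + 10) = (p - 5)*(p + 4)*(p - 2)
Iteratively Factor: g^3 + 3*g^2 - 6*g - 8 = (g + 1)*(g^2 + 2*g - 8) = (g + 1)*(g + 4)*(g - 2)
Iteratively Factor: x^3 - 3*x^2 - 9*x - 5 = (x + 1)*(x^2 - 4*x - 5) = (x + 1)^2*(x - 5)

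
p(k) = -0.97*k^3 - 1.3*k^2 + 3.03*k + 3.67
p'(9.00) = -256.08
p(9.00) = -781.49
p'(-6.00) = -86.13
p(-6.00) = 148.21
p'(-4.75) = -50.28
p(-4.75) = 63.90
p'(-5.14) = -60.49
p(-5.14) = 85.47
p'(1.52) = -7.65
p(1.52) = 1.87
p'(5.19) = -88.85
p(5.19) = -151.23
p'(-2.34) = -6.82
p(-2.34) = 1.89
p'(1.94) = -12.97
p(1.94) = -2.43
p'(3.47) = -41.03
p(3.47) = -42.00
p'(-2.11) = -4.44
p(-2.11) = 0.60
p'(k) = -2.91*k^2 - 2.6*k + 3.03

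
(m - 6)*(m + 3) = m^2 - 3*m - 18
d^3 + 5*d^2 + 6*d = d*(d + 2)*(d + 3)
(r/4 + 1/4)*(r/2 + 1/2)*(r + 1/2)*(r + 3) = r^4/8 + 11*r^3/16 + 19*r^2/16 + 13*r/16 + 3/16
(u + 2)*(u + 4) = u^2 + 6*u + 8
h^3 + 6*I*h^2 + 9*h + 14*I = (h - 2*I)*(h + I)*(h + 7*I)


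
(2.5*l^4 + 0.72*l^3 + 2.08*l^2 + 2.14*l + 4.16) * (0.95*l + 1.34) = 2.375*l^5 + 4.034*l^4 + 2.9408*l^3 + 4.8202*l^2 + 6.8196*l + 5.5744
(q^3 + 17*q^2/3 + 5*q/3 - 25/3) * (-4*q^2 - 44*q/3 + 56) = -4*q^5 - 112*q^4/3 - 304*q^3/9 + 2936*q^2/9 + 1940*q/9 - 1400/3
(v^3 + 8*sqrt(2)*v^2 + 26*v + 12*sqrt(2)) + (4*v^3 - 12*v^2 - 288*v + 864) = 5*v^3 - 12*v^2 + 8*sqrt(2)*v^2 - 262*v + 12*sqrt(2) + 864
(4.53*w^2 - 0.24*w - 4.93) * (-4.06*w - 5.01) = -18.3918*w^3 - 21.7209*w^2 + 21.2182*w + 24.6993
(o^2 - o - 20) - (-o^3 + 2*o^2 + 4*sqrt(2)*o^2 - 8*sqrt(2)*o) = o^3 - 4*sqrt(2)*o^2 - o^2 - o + 8*sqrt(2)*o - 20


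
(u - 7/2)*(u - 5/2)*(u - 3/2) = u^3 - 15*u^2/2 + 71*u/4 - 105/8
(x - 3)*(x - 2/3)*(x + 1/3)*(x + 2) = x^4 - 4*x^3/3 - 53*x^2/9 + 20*x/9 + 4/3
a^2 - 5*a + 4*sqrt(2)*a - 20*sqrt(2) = (a - 5)*(a + 4*sqrt(2))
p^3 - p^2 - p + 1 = (p - 1)^2*(p + 1)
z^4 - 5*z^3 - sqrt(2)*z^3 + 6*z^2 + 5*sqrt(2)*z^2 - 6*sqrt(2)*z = z*(z - 3)*(z - 2)*(z - sqrt(2))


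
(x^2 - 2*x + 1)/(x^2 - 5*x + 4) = (x - 1)/(x - 4)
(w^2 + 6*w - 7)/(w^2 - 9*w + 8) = (w + 7)/(w - 8)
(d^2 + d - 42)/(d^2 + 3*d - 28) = (d - 6)/(d - 4)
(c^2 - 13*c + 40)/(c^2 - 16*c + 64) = (c - 5)/(c - 8)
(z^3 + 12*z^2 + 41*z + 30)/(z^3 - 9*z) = (z^3 + 12*z^2 + 41*z + 30)/(z*(z^2 - 9))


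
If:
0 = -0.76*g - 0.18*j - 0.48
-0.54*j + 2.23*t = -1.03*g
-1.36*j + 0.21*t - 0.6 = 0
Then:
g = -0.53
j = -0.42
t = 0.14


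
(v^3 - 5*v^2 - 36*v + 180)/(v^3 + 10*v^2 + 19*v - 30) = (v^2 - 11*v + 30)/(v^2 + 4*v - 5)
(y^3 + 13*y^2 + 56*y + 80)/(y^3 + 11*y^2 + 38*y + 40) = (y + 4)/(y + 2)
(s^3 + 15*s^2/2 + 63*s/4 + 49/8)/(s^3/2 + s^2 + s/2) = (8*s^3 + 60*s^2 + 126*s + 49)/(4*s*(s^2 + 2*s + 1))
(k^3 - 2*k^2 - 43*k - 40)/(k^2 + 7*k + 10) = (k^2 - 7*k - 8)/(k + 2)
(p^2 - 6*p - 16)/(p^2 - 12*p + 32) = (p + 2)/(p - 4)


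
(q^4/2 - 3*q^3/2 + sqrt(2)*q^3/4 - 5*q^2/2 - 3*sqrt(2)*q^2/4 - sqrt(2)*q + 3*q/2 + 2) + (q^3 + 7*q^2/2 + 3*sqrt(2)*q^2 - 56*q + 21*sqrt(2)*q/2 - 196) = q^4/2 - q^3/2 + sqrt(2)*q^3/4 + q^2 + 9*sqrt(2)*q^2/4 - 109*q/2 + 19*sqrt(2)*q/2 - 194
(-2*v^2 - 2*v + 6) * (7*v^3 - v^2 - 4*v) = -14*v^5 - 12*v^4 + 52*v^3 + 2*v^2 - 24*v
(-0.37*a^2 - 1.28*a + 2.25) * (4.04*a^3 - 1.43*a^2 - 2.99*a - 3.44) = -1.4948*a^5 - 4.6421*a^4 + 12.0267*a^3 + 1.8825*a^2 - 2.3243*a - 7.74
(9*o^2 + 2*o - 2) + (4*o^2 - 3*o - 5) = 13*o^2 - o - 7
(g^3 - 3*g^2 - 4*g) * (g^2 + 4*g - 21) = g^5 + g^4 - 37*g^3 + 47*g^2 + 84*g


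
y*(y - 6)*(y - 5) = y^3 - 11*y^2 + 30*y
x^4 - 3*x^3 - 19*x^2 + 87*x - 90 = (x - 3)^2*(x - 2)*(x + 5)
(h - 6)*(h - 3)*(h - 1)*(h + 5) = h^4 - 5*h^3 - 23*h^2 + 117*h - 90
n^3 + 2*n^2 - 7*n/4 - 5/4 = (n - 1)*(n + 1/2)*(n + 5/2)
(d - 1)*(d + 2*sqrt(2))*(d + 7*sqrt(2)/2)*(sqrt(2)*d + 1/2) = sqrt(2)*d^4 - sqrt(2)*d^3 + 23*d^3/2 - 23*d^2/2 + 67*sqrt(2)*d^2/4 - 67*sqrt(2)*d/4 + 7*d - 7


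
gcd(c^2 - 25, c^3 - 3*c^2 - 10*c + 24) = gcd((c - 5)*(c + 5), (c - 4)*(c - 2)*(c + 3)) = 1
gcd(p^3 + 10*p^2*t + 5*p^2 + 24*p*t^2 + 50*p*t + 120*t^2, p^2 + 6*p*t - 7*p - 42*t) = p + 6*t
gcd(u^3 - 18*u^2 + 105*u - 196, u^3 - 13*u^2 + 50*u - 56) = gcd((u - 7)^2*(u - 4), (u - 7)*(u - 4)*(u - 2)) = u^2 - 11*u + 28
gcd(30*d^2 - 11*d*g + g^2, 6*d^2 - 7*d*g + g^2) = 6*d - g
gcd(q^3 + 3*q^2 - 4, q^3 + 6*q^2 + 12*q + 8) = q^2 + 4*q + 4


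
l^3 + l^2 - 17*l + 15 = (l - 3)*(l - 1)*(l + 5)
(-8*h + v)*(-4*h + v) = 32*h^2 - 12*h*v + v^2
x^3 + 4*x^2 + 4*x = x*(x + 2)^2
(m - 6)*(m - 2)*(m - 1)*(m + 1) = m^4 - 8*m^3 + 11*m^2 + 8*m - 12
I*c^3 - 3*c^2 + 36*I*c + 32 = (c - 4*I)*(c + 8*I)*(I*c + 1)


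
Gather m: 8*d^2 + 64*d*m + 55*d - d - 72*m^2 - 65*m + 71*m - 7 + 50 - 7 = 8*d^2 + 54*d - 72*m^2 + m*(64*d + 6) + 36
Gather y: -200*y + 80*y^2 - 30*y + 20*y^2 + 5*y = 100*y^2 - 225*y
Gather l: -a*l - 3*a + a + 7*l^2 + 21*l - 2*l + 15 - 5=-2*a + 7*l^2 + l*(19 - a) + 10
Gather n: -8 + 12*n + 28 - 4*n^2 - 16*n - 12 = -4*n^2 - 4*n + 8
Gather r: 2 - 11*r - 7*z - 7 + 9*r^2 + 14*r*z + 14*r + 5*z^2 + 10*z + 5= 9*r^2 + r*(14*z + 3) + 5*z^2 + 3*z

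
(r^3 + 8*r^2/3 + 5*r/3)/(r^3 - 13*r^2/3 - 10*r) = (r + 1)/(r - 6)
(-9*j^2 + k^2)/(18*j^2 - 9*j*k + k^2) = (-3*j - k)/(6*j - k)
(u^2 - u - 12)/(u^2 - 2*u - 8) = (u + 3)/(u + 2)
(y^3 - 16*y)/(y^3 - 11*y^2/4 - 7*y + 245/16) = 16*y*(y^2 - 16)/(16*y^3 - 44*y^2 - 112*y + 245)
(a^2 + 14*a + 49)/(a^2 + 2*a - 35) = (a + 7)/(a - 5)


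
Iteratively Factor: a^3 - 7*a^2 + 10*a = (a - 2)*(a^2 - 5*a) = (a - 5)*(a - 2)*(a)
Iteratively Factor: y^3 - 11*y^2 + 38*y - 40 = (y - 4)*(y^2 - 7*y + 10) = (y - 5)*(y - 4)*(y - 2)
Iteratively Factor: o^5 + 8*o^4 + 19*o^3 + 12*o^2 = (o + 1)*(o^4 + 7*o^3 + 12*o^2) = (o + 1)*(o + 3)*(o^3 + 4*o^2) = o*(o + 1)*(o + 3)*(o^2 + 4*o) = o^2*(o + 1)*(o + 3)*(o + 4)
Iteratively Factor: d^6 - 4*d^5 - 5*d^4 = (d)*(d^5 - 4*d^4 - 5*d^3) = d^2*(d^4 - 4*d^3 - 5*d^2) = d^3*(d^3 - 4*d^2 - 5*d) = d^4*(d^2 - 4*d - 5) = d^4*(d - 5)*(d + 1)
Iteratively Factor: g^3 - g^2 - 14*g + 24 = (g - 2)*(g^2 + g - 12) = (g - 3)*(g - 2)*(g + 4)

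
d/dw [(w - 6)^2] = 2*w - 12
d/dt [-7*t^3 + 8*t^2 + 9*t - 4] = -21*t^2 + 16*t + 9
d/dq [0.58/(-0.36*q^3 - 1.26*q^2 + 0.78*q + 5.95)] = (0.6264*q^2 + 1.4616*q - 0.4524)/(0.36*q^3 + 1.26*q^2 - 0.78*q - 5.95)^2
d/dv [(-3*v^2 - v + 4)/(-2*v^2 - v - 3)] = (v^2 + 34*v + 7)/(4*v^4 + 4*v^3 + 13*v^2 + 6*v + 9)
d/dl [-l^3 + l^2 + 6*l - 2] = -3*l^2 + 2*l + 6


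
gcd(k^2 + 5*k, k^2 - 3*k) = k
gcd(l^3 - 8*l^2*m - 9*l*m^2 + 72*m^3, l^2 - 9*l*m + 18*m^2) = l - 3*m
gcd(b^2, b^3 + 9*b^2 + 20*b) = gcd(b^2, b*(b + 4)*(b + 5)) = b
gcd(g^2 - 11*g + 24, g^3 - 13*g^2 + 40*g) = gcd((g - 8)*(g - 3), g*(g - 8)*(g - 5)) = g - 8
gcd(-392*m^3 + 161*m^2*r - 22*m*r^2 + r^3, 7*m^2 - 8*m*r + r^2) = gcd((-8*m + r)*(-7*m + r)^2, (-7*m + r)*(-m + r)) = -7*m + r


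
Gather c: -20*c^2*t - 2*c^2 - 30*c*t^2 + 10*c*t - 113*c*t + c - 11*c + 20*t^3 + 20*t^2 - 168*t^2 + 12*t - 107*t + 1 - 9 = c^2*(-20*t - 2) + c*(-30*t^2 - 103*t - 10) + 20*t^3 - 148*t^2 - 95*t - 8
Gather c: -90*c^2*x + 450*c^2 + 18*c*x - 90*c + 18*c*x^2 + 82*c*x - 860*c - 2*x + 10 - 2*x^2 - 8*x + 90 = c^2*(450 - 90*x) + c*(18*x^2 + 100*x - 950) - 2*x^2 - 10*x + 100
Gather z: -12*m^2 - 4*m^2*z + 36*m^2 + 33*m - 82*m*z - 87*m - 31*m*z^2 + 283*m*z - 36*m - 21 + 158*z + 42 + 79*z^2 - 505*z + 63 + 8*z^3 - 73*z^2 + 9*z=24*m^2 - 90*m + 8*z^3 + z^2*(6 - 31*m) + z*(-4*m^2 + 201*m - 338) + 84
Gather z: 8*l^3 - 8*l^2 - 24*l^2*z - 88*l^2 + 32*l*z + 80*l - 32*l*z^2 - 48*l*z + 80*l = 8*l^3 - 96*l^2 - 32*l*z^2 + 160*l + z*(-24*l^2 - 16*l)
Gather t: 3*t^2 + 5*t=3*t^2 + 5*t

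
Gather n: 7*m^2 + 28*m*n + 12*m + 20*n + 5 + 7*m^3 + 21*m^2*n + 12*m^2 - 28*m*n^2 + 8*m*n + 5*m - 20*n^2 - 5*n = 7*m^3 + 19*m^2 + 17*m + n^2*(-28*m - 20) + n*(21*m^2 + 36*m + 15) + 5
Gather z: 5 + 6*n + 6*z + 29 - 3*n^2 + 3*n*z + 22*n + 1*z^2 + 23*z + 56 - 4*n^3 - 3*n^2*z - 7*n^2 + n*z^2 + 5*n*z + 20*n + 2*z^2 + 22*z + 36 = -4*n^3 - 10*n^2 + 48*n + z^2*(n + 3) + z*(-3*n^2 + 8*n + 51) + 126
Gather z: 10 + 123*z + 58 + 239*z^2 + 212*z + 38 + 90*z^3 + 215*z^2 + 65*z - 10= 90*z^3 + 454*z^2 + 400*z + 96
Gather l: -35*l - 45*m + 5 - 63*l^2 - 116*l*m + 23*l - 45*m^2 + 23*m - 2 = -63*l^2 + l*(-116*m - 12) - 45*m^2 - 22*m + 3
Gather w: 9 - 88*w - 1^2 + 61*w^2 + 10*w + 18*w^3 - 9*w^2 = 18*w^3 + 52*w^2 - 78*w + 8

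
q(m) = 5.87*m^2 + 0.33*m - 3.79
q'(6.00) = 70.77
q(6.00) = 209.51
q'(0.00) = 0.33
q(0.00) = -3.79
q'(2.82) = 33.44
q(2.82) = 43.82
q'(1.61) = 19.23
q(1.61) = 11.96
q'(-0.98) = -11.18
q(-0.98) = 1.52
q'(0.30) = 3.85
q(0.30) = -3.16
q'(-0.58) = -6.48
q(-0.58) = -2.01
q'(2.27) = 26.98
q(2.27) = 27.21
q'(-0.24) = -2.49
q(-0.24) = -3.53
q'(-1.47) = -16.93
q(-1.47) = 8.41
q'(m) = 11.74*m + 0.33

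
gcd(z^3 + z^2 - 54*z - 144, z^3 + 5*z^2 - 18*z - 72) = z^2 + 9*z + 18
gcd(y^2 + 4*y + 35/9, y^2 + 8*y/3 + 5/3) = y + 5/3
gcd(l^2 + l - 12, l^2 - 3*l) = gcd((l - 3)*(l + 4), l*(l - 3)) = l - 3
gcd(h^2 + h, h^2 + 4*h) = h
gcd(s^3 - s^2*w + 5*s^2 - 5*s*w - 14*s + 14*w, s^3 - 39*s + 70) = s^2 + 5*s - 14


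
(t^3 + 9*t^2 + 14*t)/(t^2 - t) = (t^2 + 9*t + 14)/(t - 1)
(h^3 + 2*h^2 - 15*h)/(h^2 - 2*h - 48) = h*(-h^2 - 2*h + 15)/(-h^2 + 2*h + 48)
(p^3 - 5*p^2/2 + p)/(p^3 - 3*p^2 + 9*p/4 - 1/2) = 2*p/(2*p - 1)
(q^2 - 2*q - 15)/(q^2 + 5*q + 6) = (q - 5)/(q + 2)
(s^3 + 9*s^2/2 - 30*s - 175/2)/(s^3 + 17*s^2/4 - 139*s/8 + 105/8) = 4*(2*s^2 - 5*s - 25)/(8*s^2 - 22*s + 15)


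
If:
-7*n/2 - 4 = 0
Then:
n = -8/7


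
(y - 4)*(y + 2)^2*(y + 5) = y^4 + 5*y^3 - 12*y^2 - 76*y - 80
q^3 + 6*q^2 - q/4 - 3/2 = (q - 1/2)*(q + 1/2)*(q + 6)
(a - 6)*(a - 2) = a^2 - 8*a + 12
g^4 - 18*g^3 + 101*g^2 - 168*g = g*(g - 8)*(g - 7)*(g - 3)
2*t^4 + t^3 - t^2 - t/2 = t*(t - sqrt(2)/2)*(sqrt(2)*t + 1)*(sqrt(2)*t + sqrt(2)/2)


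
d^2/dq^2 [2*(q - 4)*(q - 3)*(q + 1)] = 12*q - 24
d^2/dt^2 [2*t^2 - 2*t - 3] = 4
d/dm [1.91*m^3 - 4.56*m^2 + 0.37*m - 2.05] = 5.73*m^2 - 9.12*m + 0.37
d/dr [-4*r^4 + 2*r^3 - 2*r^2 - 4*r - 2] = -16*r^3 + 6*r^2 - 4*r - 4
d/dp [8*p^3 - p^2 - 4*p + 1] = 24*p^2 - 2*p - 4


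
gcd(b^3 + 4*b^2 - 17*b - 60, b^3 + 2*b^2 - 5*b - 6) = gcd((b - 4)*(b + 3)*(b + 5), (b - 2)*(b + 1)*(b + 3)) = b + 3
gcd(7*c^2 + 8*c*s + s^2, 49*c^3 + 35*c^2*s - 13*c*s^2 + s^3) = c + s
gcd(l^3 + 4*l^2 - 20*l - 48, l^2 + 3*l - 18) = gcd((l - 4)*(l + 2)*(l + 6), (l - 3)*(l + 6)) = l + 6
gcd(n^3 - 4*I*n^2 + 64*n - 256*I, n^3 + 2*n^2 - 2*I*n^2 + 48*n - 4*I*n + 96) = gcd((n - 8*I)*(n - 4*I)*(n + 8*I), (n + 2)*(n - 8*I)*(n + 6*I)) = n - 8*I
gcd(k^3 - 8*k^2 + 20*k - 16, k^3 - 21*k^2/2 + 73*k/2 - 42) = k - 4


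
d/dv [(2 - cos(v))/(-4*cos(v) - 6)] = -7*sin(v)/(2*(2*cos(v) + 3)^2)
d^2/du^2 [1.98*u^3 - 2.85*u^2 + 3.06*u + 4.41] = 11.88*u - 5.7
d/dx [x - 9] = 1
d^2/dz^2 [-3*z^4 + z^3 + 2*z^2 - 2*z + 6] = -36*z^2 + 6*z + 4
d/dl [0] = 0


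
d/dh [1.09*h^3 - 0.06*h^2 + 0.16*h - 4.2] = 3.27*h^2 - 0.12*h + 0.16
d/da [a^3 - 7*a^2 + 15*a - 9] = 3*a^2 - 14*a + 15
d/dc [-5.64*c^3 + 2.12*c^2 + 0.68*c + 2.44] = -16.92*c^2 + 4.24*c + 0.68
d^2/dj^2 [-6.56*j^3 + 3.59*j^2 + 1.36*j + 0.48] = 7.18 - 39.36*j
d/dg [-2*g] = -2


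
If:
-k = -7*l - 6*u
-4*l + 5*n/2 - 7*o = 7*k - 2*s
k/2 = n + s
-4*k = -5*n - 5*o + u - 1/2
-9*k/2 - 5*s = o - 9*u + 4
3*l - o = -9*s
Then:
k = 707/13098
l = -3356/6549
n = -2225/13098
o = 2047/8732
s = 1719/8732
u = 5299/8732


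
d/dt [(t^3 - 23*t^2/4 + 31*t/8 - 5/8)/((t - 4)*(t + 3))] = (8*t^4 - 16*t^3 - 273*t^2 + 1114*t - 377)/(8*(t^4 - 2*t^3 - 23*t^2 + 24*t + 144))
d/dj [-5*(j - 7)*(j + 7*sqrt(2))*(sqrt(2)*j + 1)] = -15*sqrt(2)*j^2 - 150*j + 70*sqrt(2)*j - 35*sqrt(2) + 525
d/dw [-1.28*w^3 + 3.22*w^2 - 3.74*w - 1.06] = -3.84*w^2 + 6.44*w - 3.74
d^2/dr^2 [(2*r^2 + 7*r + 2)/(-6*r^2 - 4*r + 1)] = 4*(-102*r^3 - 126*r^2 - 135*r - 37)/(216*r^6 + 432*r^5 + 180*r^4 - 80*r^3 - 30*r^2 + 12*r - 1)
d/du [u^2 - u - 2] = 2*u - 1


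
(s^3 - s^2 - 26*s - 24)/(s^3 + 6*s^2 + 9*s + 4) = (s - 6)/(s + 1)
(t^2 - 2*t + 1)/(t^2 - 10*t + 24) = (t^2 - 2*t + 1)/(t^2 - 10*t + 24)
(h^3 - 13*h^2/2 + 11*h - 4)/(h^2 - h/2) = h - 6 + 8/h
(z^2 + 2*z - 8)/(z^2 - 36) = (z^2 + 2*z - 8)/(z^2 - 36)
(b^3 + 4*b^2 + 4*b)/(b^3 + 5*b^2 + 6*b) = (b + 2)/(b + 3)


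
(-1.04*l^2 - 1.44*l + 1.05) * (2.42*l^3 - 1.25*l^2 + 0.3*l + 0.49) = -2.5168*l^5 - 2.1848*l^4 + 4.029*l^3 - 2.2541*l^2 - 0.3906*l + 0.5145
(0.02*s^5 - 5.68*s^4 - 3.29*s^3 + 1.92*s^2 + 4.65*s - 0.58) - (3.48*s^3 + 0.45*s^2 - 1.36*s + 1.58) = 0.02*s^5 - 5.68*s^4 - 6.77*s^3 + 1.47*s^2 + 6.01*s - 2.16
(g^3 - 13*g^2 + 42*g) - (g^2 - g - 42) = g^3 - 14*g^2 + 43*g + 42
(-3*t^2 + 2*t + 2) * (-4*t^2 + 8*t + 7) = 12*t^4 - 32*t^3 - 13*t^2 + 30*t + 14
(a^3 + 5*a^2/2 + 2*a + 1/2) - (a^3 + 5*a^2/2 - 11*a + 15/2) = 13*a - 7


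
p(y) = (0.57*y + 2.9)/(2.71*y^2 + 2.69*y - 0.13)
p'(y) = (-5.42*y - 2.69)*(0.57*y + 2.9)/(2.71*y^2 + 2.69*y - 0.13)^2 + 0.57/(2.71*y^2 + 2.69*y - 0.13) = (1.5447*y^2 + 1.5333*y - (0.57*y + 2.9)*(5.42*y + 2.69) - 0.0741)/(2.71*y^2 + 2.69*y - 0.13)^2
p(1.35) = 0.43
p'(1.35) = -0.45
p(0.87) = 0.80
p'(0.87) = -1.25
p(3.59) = 0.11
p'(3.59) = -0.04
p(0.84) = 0.84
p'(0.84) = -1.36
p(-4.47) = 0.01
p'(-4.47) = 0.02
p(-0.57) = -3.29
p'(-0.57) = 0.95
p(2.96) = 0.15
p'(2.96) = -0.07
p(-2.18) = 0.24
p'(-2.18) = 0.40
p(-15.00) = -0.01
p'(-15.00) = -0.00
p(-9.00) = -0.01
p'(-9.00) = 0.00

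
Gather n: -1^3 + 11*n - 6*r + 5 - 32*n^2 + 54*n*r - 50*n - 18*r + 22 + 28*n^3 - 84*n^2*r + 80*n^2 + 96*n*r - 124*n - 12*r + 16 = 28*n^3 + n^2*(48 - 84*r) + n*(150*r - 163) - 36*r + 42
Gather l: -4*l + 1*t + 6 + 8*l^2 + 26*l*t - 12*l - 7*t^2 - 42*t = 8*l^2 + l*(26*t - 16) - 7*t^2 - 41*t + 6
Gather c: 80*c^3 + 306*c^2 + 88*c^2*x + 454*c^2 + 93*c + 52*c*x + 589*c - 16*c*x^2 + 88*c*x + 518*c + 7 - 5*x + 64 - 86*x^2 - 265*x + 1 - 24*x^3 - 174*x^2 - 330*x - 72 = 80*c^3 + c^2*(88*x + 760) + c*(-16*x^2 + 140*x + 1200) - 24*x^3 - 260*x^2 - 600*x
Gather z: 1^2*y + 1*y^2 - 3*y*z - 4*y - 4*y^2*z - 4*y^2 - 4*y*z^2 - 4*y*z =-3*y^2 - 4*y*z^2 - 3*y + z*(-4*y^2 - 7*y)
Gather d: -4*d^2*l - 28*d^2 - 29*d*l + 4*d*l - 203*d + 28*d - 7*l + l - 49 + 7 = d^2*(-4*l - 28) + d*(-25*l - 175) - 6*l - 42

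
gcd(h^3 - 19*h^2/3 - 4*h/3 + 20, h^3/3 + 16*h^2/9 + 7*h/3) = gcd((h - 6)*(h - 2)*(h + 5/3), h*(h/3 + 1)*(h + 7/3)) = 1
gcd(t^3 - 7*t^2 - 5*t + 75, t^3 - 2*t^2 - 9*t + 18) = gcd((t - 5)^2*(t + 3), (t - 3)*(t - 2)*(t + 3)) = t + 3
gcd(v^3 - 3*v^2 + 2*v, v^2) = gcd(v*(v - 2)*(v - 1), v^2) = v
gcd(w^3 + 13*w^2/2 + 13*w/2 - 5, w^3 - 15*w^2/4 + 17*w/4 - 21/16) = w - 1/2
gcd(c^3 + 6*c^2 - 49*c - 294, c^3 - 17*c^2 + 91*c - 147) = c - 7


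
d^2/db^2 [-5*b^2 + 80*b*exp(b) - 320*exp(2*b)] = 80*b*exp(b) - 1280*exp(2*b) + 160*exp(b) - 10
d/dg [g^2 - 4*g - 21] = 2*g - 4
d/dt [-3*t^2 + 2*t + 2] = 2 - 6*t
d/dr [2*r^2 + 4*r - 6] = 4*r + 4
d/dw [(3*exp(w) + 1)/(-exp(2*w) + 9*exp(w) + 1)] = (3*exp(2*w) + 2*exp(w) - 6)*exp(w)/(exp(4*w) - 18*exp(3*w) + 79*exp(2*w) + 18*exp(w) + 1)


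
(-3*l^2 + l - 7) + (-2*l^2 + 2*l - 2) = -5*l^2 + 3*l - 9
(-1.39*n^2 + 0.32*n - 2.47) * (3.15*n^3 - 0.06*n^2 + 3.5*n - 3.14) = -4.3785*n^5 + 1.0914*n^4 - 12.6647*n^3 + 5.6328*n^2 - 9.6498*n + 7.7558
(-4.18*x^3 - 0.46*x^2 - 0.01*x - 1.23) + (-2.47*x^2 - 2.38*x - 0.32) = -4.18*x^3 - 2.93*x^2 - 2.39*x - 1.55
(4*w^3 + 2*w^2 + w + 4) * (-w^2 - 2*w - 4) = -4*w^5 - 10*w^4 - 21*w^3 - 14*w^2 - 12*w - 16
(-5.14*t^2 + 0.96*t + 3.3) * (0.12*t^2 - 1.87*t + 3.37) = -0.6168*t^4 + 9.727*t^3 - 18.721*t^2 - 2.9358*t + 11.121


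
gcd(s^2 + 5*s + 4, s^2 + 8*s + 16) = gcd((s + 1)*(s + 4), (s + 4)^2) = s + 4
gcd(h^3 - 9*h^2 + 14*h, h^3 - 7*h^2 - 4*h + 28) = h^2 - 9*h + 14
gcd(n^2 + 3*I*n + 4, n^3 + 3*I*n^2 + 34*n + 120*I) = n + 4*I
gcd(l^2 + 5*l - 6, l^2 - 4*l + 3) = l - 1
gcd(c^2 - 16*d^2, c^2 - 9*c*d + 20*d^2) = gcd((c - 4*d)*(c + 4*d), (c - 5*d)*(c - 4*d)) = c - 4*d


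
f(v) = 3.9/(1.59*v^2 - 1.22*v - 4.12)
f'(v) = 3.9*(1.22 - 3.18*v)/(1.59*v^2 - 1.22*v - 4.12)^2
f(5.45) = 0.11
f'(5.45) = -0.05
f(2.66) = 1.00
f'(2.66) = -1.87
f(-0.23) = -1.04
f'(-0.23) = 0.54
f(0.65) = -0.92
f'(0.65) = -0.18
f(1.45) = -1.53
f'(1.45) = -2.04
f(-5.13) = 0.09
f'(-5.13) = 0.04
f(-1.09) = -4.33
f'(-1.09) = 22.51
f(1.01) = -1.05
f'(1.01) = -0.56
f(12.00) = 0.02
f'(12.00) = -0.00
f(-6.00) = 0.06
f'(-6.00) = 0.02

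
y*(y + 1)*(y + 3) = y^3 + 4*y^2 + 3*y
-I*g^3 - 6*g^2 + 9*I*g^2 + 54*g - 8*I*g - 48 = (g - 8)*(g - 6*I)*(-I*g + I)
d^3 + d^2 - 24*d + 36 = (d - 3)*(d - 2)*(d + 6)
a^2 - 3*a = a*(a - 3)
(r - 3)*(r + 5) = r^2 + 2*r - 15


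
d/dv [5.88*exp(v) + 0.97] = 5.88*exp(v)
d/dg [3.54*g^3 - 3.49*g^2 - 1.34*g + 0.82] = 10.62*g^2 - 6.98*g - 1.34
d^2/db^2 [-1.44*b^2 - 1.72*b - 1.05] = -2.88000000000000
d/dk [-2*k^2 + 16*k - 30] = 16 - 4*k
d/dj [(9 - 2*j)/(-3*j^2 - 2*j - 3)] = 6*(-j^2 + 9*j + 4)/(9*j^4 + 12*j^3 + 22*j^2 + 12*j + 9)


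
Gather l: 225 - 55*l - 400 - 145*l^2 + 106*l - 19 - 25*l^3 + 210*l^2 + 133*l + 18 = -25*l^3 + 65*l^2 + 184*l - 176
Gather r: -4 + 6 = 2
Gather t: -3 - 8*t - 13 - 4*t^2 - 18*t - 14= -4*t^2 - 26*t - 30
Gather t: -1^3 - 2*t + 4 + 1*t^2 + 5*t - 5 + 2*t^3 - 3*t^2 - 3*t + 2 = 2*t^3 - 2*t^2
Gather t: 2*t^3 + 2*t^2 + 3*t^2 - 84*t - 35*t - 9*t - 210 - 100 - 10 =2*t^3 + 5*t^2 - 128*t - 320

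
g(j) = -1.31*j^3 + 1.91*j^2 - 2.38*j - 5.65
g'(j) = -3.93*j^2 + 3.82*j - 2.38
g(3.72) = -55.51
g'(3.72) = -42.55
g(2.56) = -21.20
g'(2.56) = -18.36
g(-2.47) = 31.62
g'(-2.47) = -35.79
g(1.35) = -8.61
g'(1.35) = -4.39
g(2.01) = -13.36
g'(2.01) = -10.58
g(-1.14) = 1.49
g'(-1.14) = -11.84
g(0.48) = -6.50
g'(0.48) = -1.45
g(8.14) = -605.02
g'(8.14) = -231.69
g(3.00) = -30.97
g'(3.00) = -26.29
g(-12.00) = 2561.63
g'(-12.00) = -614.14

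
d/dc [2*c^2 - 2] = 4*c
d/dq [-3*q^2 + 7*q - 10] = 7 - 6*q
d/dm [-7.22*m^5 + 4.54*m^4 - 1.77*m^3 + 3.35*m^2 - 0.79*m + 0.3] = -36.1*m^4 + 18.16*m^3 - 5.31*m^2 + 6.7*m - 0.79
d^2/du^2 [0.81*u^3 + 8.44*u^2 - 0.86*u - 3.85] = 4.86*u + 16.88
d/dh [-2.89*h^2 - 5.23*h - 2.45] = -5.78*h - 5.23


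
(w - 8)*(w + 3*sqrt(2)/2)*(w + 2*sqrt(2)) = w^3 - 8*w^2 + 7*sqrt(2)*w^2/2 - 28*sqrt(2)*w + 6*w - 48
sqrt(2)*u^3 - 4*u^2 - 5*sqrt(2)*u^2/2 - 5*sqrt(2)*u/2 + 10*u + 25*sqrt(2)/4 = (u - 5/2)*(u - 5*sqrt(2)/2)*(sqrt(2)*u + 1)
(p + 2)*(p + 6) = p^2 + 8*p + 12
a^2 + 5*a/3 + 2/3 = (a + 2/3)*(a + 1)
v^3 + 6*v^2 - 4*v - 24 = (v - 2)*(v + 2)*(v + 6)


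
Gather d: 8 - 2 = 6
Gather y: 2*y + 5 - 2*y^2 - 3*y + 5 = -2*y^2 - y + 10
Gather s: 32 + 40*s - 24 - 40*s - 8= 0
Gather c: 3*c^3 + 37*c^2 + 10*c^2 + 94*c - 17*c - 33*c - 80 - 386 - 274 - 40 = 3*c^3 + 47*c^2 + 44*c - 780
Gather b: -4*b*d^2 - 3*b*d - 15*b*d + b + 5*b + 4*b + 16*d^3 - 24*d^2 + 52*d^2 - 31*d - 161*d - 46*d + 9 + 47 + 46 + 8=b*(-4*d^2 - 18*d + 10) + 16*d^3 + 28*d^2 - 238*d + 110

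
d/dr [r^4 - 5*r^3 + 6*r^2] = r*(4*r^2 - 15*r + 12)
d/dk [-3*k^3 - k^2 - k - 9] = -9*k^2 - 2*k - 1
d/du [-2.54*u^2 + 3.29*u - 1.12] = 3.29 - 5.08*u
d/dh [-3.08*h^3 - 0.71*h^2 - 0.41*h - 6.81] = -9.24*h^2 - 1.42*h - 0.41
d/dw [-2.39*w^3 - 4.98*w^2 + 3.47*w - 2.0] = -7.17*w^2 - 9.96*w + 3.47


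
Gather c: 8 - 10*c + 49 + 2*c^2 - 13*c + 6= 2*c^2 - 23*c + 63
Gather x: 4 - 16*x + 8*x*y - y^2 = x*(8*y - 16) - y^2 + 4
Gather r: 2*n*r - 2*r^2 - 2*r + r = -2*r^2 + r*(2*n - 1)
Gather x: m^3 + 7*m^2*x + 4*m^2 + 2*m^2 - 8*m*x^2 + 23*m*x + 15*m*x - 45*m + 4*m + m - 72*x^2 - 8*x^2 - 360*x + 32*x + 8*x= m^3 + 6*m^2 - 40*m + x^2*(-8*m - 80) + x*(7*m^2 + 38*m - 320)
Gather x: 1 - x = 1 - x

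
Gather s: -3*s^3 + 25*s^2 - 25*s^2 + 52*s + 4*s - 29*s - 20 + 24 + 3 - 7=-3*s^3 + 27*s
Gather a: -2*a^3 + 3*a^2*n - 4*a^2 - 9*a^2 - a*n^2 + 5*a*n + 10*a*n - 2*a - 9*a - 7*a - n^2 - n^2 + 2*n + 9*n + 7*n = -2*a^3 + a^2*(3*n - 13) + a*(-n^2 + 15*n - 18) - 2*n^2 + 18*n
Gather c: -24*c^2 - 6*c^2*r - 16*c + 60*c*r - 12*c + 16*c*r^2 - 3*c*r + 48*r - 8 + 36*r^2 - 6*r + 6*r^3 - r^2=c^2*(-6*r - 24) + c*(16*r^2 + 57*r - 28) + 6*r^3 + 35*r^2 + 42*r - 8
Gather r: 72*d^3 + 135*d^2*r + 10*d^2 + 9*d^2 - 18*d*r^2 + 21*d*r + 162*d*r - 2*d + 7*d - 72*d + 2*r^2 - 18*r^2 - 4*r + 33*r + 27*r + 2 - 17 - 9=72*d^3 + 19*d^2 - 67*d + r^2*(-18*d - 16) + r*(135*d^2 + 183*d + 56) - 24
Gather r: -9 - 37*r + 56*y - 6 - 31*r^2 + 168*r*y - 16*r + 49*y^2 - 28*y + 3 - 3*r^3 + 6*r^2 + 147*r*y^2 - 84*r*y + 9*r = -3*r^3 - 25*r^2 + r*(147*y^2 + 84*y - 44) + 49*y^2 + 28*y - 12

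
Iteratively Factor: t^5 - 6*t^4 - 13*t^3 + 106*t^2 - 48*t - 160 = (t - 5)*(t^4 - t^3 - 18*t^2 + 16*t + 32) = (t - 5)*(t - 4)*(t^3 + 3*t^2 - 6*t - 8) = (t - 5)*(t - 4)*(t + 4)*(t^2 - t - 2) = (t - 5)*(t - 4)*(t + 1)*(t + 4)*(t - 2)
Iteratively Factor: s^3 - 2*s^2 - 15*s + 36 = (s - 3)*(s^2 + s - 12) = (s - 3)*(s + 4)*(s - 3)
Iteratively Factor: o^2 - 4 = (o + 2)*(o - 2)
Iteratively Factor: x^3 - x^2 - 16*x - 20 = (x - 5)*(x^2 + 4*x + 4) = (x - 5)*(x + 2)*(x + 2)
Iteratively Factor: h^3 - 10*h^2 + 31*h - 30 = (h - 5)*(h^2 - 5*h + 6) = (h - 5)*(h - 3)*(h - 2)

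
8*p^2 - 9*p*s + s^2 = (-8*p + s)*(-p + s)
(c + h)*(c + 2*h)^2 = c^3 + 5*c^2*h + 8*c*h^2 + 4*h^3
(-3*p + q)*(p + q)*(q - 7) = -3*p^2*q + 21*p^2 - 2*p*q^2 + 14*p*q + q^3 - 7*q^2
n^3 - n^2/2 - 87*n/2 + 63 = (n - 6)*(n - 3/2)*(n + 7)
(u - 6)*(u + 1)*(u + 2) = u^3 - 3*u^2 - 16*u - 12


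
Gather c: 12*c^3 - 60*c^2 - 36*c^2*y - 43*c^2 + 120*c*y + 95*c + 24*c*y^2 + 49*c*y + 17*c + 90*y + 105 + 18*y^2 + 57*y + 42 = 12*c^3 + c^2*(-36*y - 103) + c*(24*y^2 + 169*y + 112) + 18*y^2 + 147*y + 147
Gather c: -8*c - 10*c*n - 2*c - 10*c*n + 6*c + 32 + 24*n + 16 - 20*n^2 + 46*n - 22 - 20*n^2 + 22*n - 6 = c*(-20*n - 4) - 40*n^2 + 92*n + 20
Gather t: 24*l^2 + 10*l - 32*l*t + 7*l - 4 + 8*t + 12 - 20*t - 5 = 24*l^2 + 17*l + t*(-32*l - 12) + 3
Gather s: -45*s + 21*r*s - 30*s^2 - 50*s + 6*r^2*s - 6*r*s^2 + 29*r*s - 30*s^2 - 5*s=s^2*(-6*r - 60) + s*(6*r^2 + 50*r - 100)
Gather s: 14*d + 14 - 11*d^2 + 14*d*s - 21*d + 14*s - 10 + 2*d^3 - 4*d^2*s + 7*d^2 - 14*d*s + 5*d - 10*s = 2*d^3 - 4*d^2 - 2*d + s*(4 - 4*d^2) + 4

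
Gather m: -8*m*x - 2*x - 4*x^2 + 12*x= -8*m*x - 4*x^2 + 10*x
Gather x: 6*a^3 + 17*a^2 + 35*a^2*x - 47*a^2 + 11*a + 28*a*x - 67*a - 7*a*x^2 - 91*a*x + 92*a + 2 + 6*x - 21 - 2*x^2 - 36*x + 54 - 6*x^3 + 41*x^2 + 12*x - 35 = 6*a^3 - 30*a^2 + 36*a - 6*x^3 + x^2*(39 - 7*a) + x*(35*a^2 - 63*a - 18)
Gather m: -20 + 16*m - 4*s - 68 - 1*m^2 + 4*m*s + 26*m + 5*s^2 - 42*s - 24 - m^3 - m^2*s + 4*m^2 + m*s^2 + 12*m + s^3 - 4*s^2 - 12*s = -m^3 + m^2*(3 - s) + m*(s^2 + 4*s + 54) + s^3 + s^2 - 58*s - 112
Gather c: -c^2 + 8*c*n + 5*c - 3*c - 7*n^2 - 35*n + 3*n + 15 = -c^2 + c*(8*n + 2) - 7*n^2 - 32*n + 15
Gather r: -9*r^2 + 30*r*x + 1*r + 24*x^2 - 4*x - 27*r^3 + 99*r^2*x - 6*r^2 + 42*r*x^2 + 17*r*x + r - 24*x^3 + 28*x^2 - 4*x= -27*r^3 + r^2*(99*x - 15) + r*(42*x^2 + 47*x + 2) - 24*x^3 + 52*x^2 - 8*x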